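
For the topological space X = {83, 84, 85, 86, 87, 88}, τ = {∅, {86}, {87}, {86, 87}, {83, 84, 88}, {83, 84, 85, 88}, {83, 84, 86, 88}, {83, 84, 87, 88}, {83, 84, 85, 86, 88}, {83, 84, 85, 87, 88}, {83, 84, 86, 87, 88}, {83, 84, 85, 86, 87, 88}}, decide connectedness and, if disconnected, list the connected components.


(X, τ) is disconnected; components = [{86}, {87}, {83, 84, 85, 88}].

Find clopen sets (U ∈ τ with X ∖ U ∈ τ):
  U = ∅, X ∖ U = {83, 84, 85, 86, 87, 88} — both open, so U is clopen.
  U = {86}, X ∖ U = {83, 84, 85, 87, 88} — both open, so U is clopen.
  U = {87}, X ∖ U = {83, 84, 85, 86, 88} — both open, so U is clopen.
  U = {86, 87}, X ∖ U = {83, 84, 85, 88} — both open, so U is clopen.
  U = {83, 84, 85, 88}, X ∖ U = {86, 87} — both open, so U is clopen.
  U = {83, 84, 85, 86, 88}, X ∖ U = {87} — both open, so U is clopen.
  U = {83, 84, 85, 87, 88}, X ∖ U = {86} — both open, so U is clopen.
  U = {83, 84, 85, 86, 87, 88}, X ∖ U = ∅ — both open, so U is clopen.
Nontrivial clopen(s) exist: e.g. {83, 84, 85, 87, 88}. So (X, τ) is disconnected.
Compute connected components by grouping points that agree on all clopens:
  component: {86}
  component: {87}
  component: {83, 84, 85, 88}


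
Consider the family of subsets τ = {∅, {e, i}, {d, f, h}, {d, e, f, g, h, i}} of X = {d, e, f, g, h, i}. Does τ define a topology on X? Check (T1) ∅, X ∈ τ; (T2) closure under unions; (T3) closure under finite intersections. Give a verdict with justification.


τ is NOT a topology on X.

Axiom (T1): ∅ ∈ τ? Yes; X ∈ τ? Yes.
Axiom (T2/T3): check pairwise unions and intersections of members of τ.
Counterexample for (T2): {e, i} ∪ {d, f, h} = {d, e, f, h, i} ∉ τ. Therefore τ is NOT a topology.


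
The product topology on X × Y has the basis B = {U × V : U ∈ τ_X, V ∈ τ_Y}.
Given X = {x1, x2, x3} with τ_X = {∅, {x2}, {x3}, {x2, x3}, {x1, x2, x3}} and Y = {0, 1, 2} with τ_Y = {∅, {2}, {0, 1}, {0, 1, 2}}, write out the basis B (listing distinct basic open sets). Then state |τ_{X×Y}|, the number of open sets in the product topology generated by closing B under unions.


Basis B = {∅ × ∅, {x2} × {2}, {x3} × {2}, {x2} × {0, 1}, {x2, x3} × {2}, {x3} × {0, 1}, {x1, x2, x3} × {2}, {x2} × {0, 1, 2}, {x3} × {0, 1, 2}, {x2, x3} × {0, 1}, {x1, x2, x3} × {0, 1}, {x2, x3} × {0, 1, 2}, {x1, x2, x3} × {0, 1, 2}}; |τ_{X×Y}| = 25.

Enumerate products U × V with U ∈ τ_X, V ∈ τ_Y (deduplicated):
  ∅ × ∅ = {} (∅)
  {x2} × {2} = {(x2,2)}
  {x3} × {2} = {(x3,2)}
  {x2} × {0, 1} = {(x2,0), (x2,1)}
  {x2, x3} × {2} = {(x2,2), (x3,2)}
  {x3} × {0, 1} = {(x3,0), (x3,1)}
  {x1, x2, x3} × {2} = {(x1,2), (x2,2), (x3,2)}
  {x2} × {0, 1, 2} = {(x2,0), (x2,1), (x2,2)}
  {x3} × {0, 1, 2} = {(x3,0), (x3,1), (x3,2)}
  {x2, x3} × {0, 1} = {(x2,0), (x2,1), (x3,0), (x3,1)}
  {x1, x2, x3} × {0, 1} = {(x1,0), (x1,1), (x2,0), (x2,1), (x3,0), (x3,1)}
  {x2, x3} × {0, 1, 2} = {(x2,0), (x2,1), (x2,2), (x3,0), (x3,1), (x3,2)}
  {x1, x2, x3} × {0, 1, 2} = {(x1,0), (x1,1), (x1,2), (x2,0), (x2,1), (x2,2), (x3,0), (x3,1), (x3,2)}
These 13 distinct sets form the basis B.
Close under arbitrary unions to get τ_{X×Y}; counting gives |τ_{X×Y}| = 25.


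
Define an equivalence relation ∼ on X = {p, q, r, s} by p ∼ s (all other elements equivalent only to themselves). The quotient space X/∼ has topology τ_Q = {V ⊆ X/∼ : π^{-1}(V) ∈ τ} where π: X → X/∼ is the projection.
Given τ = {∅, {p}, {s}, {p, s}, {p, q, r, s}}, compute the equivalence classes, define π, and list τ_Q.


X/∼ = {[p=s], [q], [r]}; |τ_Q| = 3.

Equivalence classes: [p=s], [q], [r].
Quotient map π: X → X/∼ sends p ↦ [p=s], q ↦ [q], r ↦ [r], s ↦ [p=s].
For each subset V ⊆ X/∼, compute π^{-1}(V) ⊆ X and check whether π^{-1}(V) ∈ τ. V is open in τ_Q iff π^{-1}(V) ∈ τ.
  V = {}: π^{-1}(V) = ∅ ∈ τ ✓.
  V = {[p=s]}: π^{-1}(V) = {p, s} ∈ τ ✓.
  V = {[q]}: π^{-1}(V) = {q} ∉ τ ✗.
  V = {[p=s], [q]}: π^{-1}(V) = {p, q, s} ∉ τ ✗.
  V = {[r]}: π^{-1}(V) = {r} ∉ τ ✗.
  V = {[p=s], [r]}: π^{-1}(V) = {p, r, s} ∉ τ ✗.
  V = {[q], [r]}: π^{-1}(V) = {q, r} ∉ τ ✗.
  V = {[p=s], [q], [r]}: π^{-1}(V) = {p, q, r, s} ∈ τ ✓.
Open sets in the quotient: τ_Q = {{}, {[p=s]}, {[p=s], [q], [r]}} (3 elements).


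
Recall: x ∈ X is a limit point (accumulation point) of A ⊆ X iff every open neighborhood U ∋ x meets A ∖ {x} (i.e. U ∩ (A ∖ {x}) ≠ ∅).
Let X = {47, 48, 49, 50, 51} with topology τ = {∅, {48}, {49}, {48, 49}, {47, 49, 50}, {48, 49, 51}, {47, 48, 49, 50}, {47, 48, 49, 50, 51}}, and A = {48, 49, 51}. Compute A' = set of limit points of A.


A' = {47, 50, 51}

For each x ∈ X, list the open sets U ∈ τ with x ∈ U, then check whether U ∩ (A ∖ {x}) ≠ ∅ for every such U.
  x = 47: opens ∋ x are {47, 49, 50}, {47, 48, 49, 50}, {47, 48, 49, 50, 51}; each meets A ∖ {47}, so x IS a limit point.
  x = 48: open {48} ∋ x has {48} ∩ (A ∖ {48}) = ∅, so x is NOT a limit point.
  x = 49: open {49} ∋ x has {49} ∩ (A ∖ {49}) = ∅, so x is NOT a limit point.
  x = 50: opens ∋ x are {47, 49, 50}, {47, 48, 49, 50}, {47, 48, 49, 50, 51}; each meets A ∖ {50}, so x IS a limit point.
  x = 51: opens ∋ x are {48, 49, 51}, {47, 48, 49, 50, 51}; each meets A ∖ {51}, so x IS a limit point.
Collecting: A' = {47, 50, 51}.


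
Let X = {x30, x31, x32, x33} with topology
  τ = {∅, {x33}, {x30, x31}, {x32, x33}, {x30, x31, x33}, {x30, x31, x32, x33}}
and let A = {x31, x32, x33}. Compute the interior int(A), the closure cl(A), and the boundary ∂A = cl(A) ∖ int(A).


int(A) = {x32, x33}, cl(A) = {x30, x31, x32, x33}, ∂A = {x30, x31}.

Closed sets in (X, τ) are complements of opens:
  closed(X, τ) = {∅, {x32}, {x30, x31}, {x32, x33}, {x30, x31, x32}, {x30, x31, x32, x33}}.
int(A) = ⋃ {U ∈ τ : U ⊆ A}. Opens contained in A: ∅, {x33}, {x32, x33}.
Taking the union of these: int(A) = {x32, x33}.
cl(A) = ⋂ {C closed : A ⊆ C}. Closed sets containing A: {x30, x31, x32, x33}.
Intersecting these: cl(A) = {x30, x31, x32, x33}.
∂A = cl(A) ∖ int(A) = {x30, x31, x32, x33} ∖ {x32, x33} = {x30, x31}.


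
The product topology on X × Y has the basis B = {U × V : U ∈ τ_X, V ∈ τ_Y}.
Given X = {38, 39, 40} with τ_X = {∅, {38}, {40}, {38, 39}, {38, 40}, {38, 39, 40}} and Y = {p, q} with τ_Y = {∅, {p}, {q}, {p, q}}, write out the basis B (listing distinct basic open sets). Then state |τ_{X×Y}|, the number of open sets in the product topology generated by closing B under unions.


Basis B = {∅ × ∅, {38} × {p}, {38} × {q}, {40} × {p}, {40} × {q}, {38} × {p, q}, {38, 39} × {p}, {38, 40} × {p}, {38, 39} × {q}, {38, 40} × {q}, {40} × {p, q}, {38, 39, 40} × {p}, {38, 39, 40} × {q}, {38, 39} × {p, q}, {38, 40} × {p, q}, {38, 39, 40} × {p, q}}; |τ_{X×Y}| = 36.

Enumerate products U × V with U ∈ τ_X, V ∈ τ_Y (deduplicated):
  ∅ × ∅ = {} (∅)
  {38} × {p} = {(38,p)}
  {38} × {q} = {(38,q)}
  {40} × {p} = {(40,p)}
  {40} × {q} = {(40,q)}
  {38} × {p, q} = {(38,p), (38,q)}
  {38, 39} × {p} = {(38,p), (39,p)}
  {38, 40} × {p} = {(38,p), (40,p)}
  {38, 39} × {q} = {(38,q), (39,q)}
  {38, 40} × {q} = {(38,q), (40,q)}
  {40} × {p, q} = {(40,p), (40,q)}
  {38, 39, 40} × {p} = {(38,p), (39,p), (40,p)}
  {38, 39, 40} × {q} = {(38,q), (39,q), (40,q)}
  {38, 39} × {p, q} = {(38,p), (38,q), (39,p), (39,q)}
  {38, 40} × {p, q} = {(38,p), (38,q), (40,p), (40,q)}
  {38, 39, 40} × {p, q} = {(38,p), (38,q), (39,p), (39,q), (40,p), (40,q)}
These 16 distinct sets form the basis B.
Close under arbitrary unions to get τ_{X×Y}; counting gives |τ_{X×Y}| = 36.


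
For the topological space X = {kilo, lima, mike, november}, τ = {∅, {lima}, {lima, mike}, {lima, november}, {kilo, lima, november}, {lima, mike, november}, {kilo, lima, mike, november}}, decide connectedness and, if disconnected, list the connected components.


(X, τ) is connected.

Find clopen sets (U ∈ τ with X ∖ U ∈ τ):
  U = ∅, X ∖ U = {kilo, lima, mike, november} — both open, so U is clopen.
  U = {kilo, lima, mike, november}, X ∖ U = ∅ — both open, so U is clopen.
Only trivial clopens (∅ and X) exist, so (X, τ) is connected.
Compute connected components by grouping points that agree on all clopens:
  component: {kilo, lima, mike, november}


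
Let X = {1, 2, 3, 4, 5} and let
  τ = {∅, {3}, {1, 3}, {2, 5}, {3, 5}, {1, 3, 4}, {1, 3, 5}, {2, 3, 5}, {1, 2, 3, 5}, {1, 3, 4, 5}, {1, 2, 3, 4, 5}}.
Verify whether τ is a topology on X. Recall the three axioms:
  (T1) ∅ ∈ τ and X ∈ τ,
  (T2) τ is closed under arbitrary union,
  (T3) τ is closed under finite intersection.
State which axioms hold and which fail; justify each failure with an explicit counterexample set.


τ is NOT a topology on X.

Axiom (T1): ∅ ∈ τ? Yes; X ∈ τ? Yes.
Axiom (T2/T3): check pairwise unions and intersections of members of τ.
Counterexample for (T3): {2, 5} ∩ {3, 5} = {5} ∉ τ. Therefore τ is NOT a topology.


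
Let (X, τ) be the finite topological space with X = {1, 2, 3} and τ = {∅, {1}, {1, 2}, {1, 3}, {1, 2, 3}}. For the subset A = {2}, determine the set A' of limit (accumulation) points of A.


A' = ∅

For each x ∈ X, list the open sets U ∈ τ with x ∈ U, then check whether U ∩ (A ∖ {x}) ≠ ∅ for every such U.
  x = 1: open {1} ∋ x has {1} ∩ (A ∖ {1}) = ∅, so x is NOT a limit point.
  x = 2: open {1, 2} ∋ x has {1, 2} ∩ (A ∖ {2}) = ∅, so x is NOT a limit point.
  x = 3: open {1, 3} ∋ x has {1, 3} ∩ (A ∖ {3}) = ∅, so x is NOT a limit point.
Collecting: A' = ∅.


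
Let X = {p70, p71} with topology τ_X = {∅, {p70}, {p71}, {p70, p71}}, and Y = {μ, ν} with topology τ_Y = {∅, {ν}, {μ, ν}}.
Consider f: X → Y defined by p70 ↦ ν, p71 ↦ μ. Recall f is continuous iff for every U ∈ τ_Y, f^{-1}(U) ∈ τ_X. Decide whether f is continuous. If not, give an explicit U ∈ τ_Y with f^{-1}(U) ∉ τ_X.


f IS continuous.

Compute f^{-1}(U) for each U ∈ τ_Y:
  U = ∅: f^{-1}(U) = ∅ ∈ τ_X ✓.
  U = {ν}: f^{-1}(U) = {p70} ∈ τ_X ✓.
  U = {μ, ν}: f^{-1}(U) = {p70, p71} ∈ τ_X ✓.
Every preimage lies in τ_X, so f IS continuous.


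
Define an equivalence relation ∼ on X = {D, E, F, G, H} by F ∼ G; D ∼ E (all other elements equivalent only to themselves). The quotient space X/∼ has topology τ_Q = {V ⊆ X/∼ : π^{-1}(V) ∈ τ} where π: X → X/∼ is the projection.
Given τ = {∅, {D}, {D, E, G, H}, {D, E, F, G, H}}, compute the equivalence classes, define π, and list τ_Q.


X/∼ = {[D=E], [F=G], [H]}; |τ_Q| = 2.

Equivalence classes: [D=E], [F=G], [H].
Quotient map π: X → X/∼ sends D ↦ [D=E], E ↦ [D=E], F ↦ [F=G], G ↦ [F=G], H ↦ [H].
For each subset V ⊆ X/∼, compute π^{-1}(V) ⊆ X and check whether π^{-1}(V) ∈ τ. V is open in τ_Q iff π^{-1}(V) ∈ τ.
  V = {}: π^{-1}(V) = ∅ ∈ τ ✓.
  V = {[D=E]}: π^{-1}(V) = {D, E} ∉ τ ✗.
  V = {[F=G]}: π^{-1}(V) = {F, G} ∉ τ ✗.
  V = {[D=E], [F=G]}: π^{-1}(V) = {D, E, F, G} ∉ τ ✗.
  V = {[H]}: π^{-1}(V) = {H} ∉ τ ✗.
  V = {[D=E], [H]}: π^{-1}(V) = {D, E, H} ∉ τ ✗.
  V = {[F=G], [H]}: π^{-1}(V) = {F, G, H} ∉ τ ✗.
  V = {[D=E], [F=G], [H]}: π^{-1}(V) = {D, E, F, G, H} ∈ τ ✓.
Open sets in the quotient: τ_Q = {{}, {[D=E], [F=G], [H]}} (2 elements).


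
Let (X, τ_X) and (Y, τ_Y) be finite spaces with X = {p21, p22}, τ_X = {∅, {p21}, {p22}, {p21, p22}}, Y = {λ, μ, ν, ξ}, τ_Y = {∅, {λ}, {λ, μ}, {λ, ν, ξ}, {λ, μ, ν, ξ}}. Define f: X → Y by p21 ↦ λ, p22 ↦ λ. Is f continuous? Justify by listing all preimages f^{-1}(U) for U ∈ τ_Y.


f IS continuous.

Compute f^{-1}(U) for each U ∈ τ_Y:
  U = ∅: f^{-1}(U) = ∅ ∈ τ_X ✓.
  U = {λ}: f^{-1}(U) = {p21, p22} ∈ τ_X ✓.
  U = {λ, μ}: f^{-1}(U) = {p21, p22} ∈ τ_X ✓.
  U = {λ, ν, ξ}: f^{-1}(U) = {p21, p22} ∈ τ_X ✓.
  U = {λ, μ, ν, ξ}: f^{-1}(U) = {p21, p22} ∈ τ_X ✓.
Every preimage lies in τ_X, so f IS continuous.


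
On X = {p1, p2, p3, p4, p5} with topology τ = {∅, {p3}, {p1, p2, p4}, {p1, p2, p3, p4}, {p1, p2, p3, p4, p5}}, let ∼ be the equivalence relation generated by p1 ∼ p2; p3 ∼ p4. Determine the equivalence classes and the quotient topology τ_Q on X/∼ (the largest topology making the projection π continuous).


X/∼ = {[p1=p2], [p3=p4], [p5]}; |τ_Q| = 3.

Equivalence classes: [p1=p2], [p3=p4], [p5].
Quotient map π: X → X/∼ sends p1 ↦ [p1=p2], p2 ↦ [p1=p2], p3 ↦ [p3=p4], p4 ↦ [p3=p4], p5 ↦ [p5].
For each subset V ⊆ X/∼, compute π^{-1}(V) ⊆ X and check whether π^{-1}(V) ∈ τ. V is open in τ_Q iff π^{-1}(V) ∈ τ.
  V = {}: π^{-1}(V) = ∅ ∈ τ ✓.
  V = {[p1=p2]}: π^{-1}(V) = {p1, p2} ∉ τ ✗.
  V = {[p3=p4]}: π^{-1}(V) = {p3, p4} ∉ τ ✗.
  V = {[p1=p2], [p3=p4]}: π^{-1}(V) = {p1, p2, p3, p4} ∈ τ ✓.
  V = {[p5]}: π^{-1}(V) = {p5} ∉ τ ✗.
  V = {[p1=p2], [p5]}: π^{-1}(V) = {p1, p2, p5} ∉ τ ✗.
  V = {[p3=p4], [p5]}: π^{-1}(V) = {p3, p4, p5} ∉ τ ✗.
  V = {[p1=p2], [p3=p4], [p5]}: π^{-1}(V) = {p1, p2, p3, p4, p5} ∈ τ ✓.
Open sets in the quotient: τ_Q = {{}, {[p1=p2], [p3=p4]}, {[p1=p2], [p3=p4], [p5]}} (3 elements).


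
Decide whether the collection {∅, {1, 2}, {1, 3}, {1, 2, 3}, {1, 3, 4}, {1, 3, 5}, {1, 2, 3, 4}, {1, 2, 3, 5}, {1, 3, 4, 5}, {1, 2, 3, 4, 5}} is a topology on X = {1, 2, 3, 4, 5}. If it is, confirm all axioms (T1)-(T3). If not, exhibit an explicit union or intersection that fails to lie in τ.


τ is NOT a topology on X.

Axiom (T1): ∅ ∈ τ? Yes; X ∈ τ? Yes.
Axiom (T2/T3): check pairwise unions and intersections of members of τ.
Counterexample for (T3): {1, 2} ∩ {1, 3} = {1} ∉ τ. Therefore τ is NOT a topology.


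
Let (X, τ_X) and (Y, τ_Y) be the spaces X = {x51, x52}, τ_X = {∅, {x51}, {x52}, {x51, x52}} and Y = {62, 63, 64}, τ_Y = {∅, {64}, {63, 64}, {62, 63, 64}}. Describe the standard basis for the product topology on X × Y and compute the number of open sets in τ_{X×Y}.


Basis B = {∅ × ∅, {x51} × {64}, {x52} × {64}, {x51} × {63, 64}, {x51, x52} × {64}, {x52} × {63, 64}, {x51} × {62, 63, 64}, {x52} × {62, 63, 64}, {x51, x52} × {63, 64}, {x51, x52} × {62, 63, 64}}; |τ_{X×Y}| = 16.

Enumerate products U × V with U ∈ τ_X, V ∈ τ_Y (deduplicated):
  ∅ × ∅ = {} (∅)
  {x51} × {64} = {(x51,64)}
  {x52} × {64} = {(x52,64)}
  {x51} × {63, 64} = {(x51,63), (x51,64)}
  {x51, x52} × {64} = {(x51,64), (x52,64)}
  {x52} × {63, 64} = {(x52,63), (x52,64)}
  {x51} × {62, 63, 64} = {(x51,62), (x51,63), (x51,64)}
  {x52} × {62, 63, 64} = {(x52,62), (x52,63), (x52,64)}
  {x51, x52} × {63, 64} = {(x51,63), (x51,64), (x52,63), (x52,64)}
  {x51, x52} × {62, 63, 64} = {(x51,62), (x51,63), (x51,64), (x52,62), (x52,63), (x52,64)}
These 10 distinct sets form the basis B.
Close under arbitrary unions to get τ_{X×Y}; counting gives |τ_{X×Y}| = 16.


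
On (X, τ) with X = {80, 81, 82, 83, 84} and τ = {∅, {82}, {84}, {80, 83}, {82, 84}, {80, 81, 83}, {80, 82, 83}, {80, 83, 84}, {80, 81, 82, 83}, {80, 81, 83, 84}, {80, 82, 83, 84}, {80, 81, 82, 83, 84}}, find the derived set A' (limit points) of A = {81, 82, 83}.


A' = {80, 81}

For each x ∈ X, list the open sets U ∈ τ with x ∈ U, then check whether U ∩ (A ∖ {x}) ≠ ∅ for every such U.
  x = 80: opens ∋ x are {80, 83}, {80, 81, 83}, {80, 82, 83}, {80, 83, 84}, {80, 81, 82, 83}, {80, 81, 83, 84}, {80, 82, 83, 84}, {80, 81, 82, 83, 84}; each meets A ∖ {80}, so x IS a limit point.
  x = 81: opens ∋ x are {80, 81, 83}, {80, 81, 82, 83}, {80, 81, 83, 84}, {80, 81, 82, 83, 84}; each meets A ∖ {81}, so x IS a limit point.
  x = 82: open {82} ∋ x has {82} ∩ (A ∖ {82}) = ∅, so x is NOT a limit point.
  x = 83: open {80, 83} ∋ x has {80, 83} ∩ (A ∖ {83}) = ∅, so x is NOT a limit point.
  x = 84: open {84} ∋ x has {84} ∩ (A ∖ {84}) = ∅, so x is NOT a limit point.
Collecting: A' = {80, 81}.


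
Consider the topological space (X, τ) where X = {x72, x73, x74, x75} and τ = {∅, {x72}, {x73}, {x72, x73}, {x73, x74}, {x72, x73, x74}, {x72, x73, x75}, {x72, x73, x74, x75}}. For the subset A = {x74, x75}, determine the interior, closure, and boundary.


int(A) = ∅, cl(A) = {x74, x75}, ∂A = {x74, x75}.

Closed sets in (X, τ) are complements of opens:
  closed(X, τ) = {∅, {x74}, {x75}, {x72, x75}, {x74, x75}, {x72, x74, x75}, {x73, x74, x75}, {x72, x73, x74, x75}}.
int(A) = ⋃ {U ∈ τ : U ⊆ A}. Opens contained in A: ∅.
Taking the union of these: int(A) = ∅.
cl(A) = ⋂ {C closed : A ⊆ C}. Closed sets containing A: {x74, x75}, {x72, x74, x75}, {x73, x74, x75}, {x72, x73, x74, x75}.
Intersecting these: cl(A) = {x74, x75}.
∂A = cl(A) ∖ int(A) = {x74, x75} ∖ ∅ = {x74, x75}.


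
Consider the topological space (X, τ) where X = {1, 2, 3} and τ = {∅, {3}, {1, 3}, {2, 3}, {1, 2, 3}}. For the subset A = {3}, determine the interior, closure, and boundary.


int(A) = {3}, cl(A) = {1, 2, 3}, ∂A = {1, 2}.

Closed sets in (X, τ) are complements of opens:
  closed(X, τ) = {∅, {1}, {2}, {1, 2}, {1, 2, 3}}.
int(A) = ⋃ {U ∈ τ : U ⊆ A}. Opens contained in A: ∅, {3}.
Taking the union of these: int(A) = {3}.
cl(A) = ⋂ {C closed : A ⊆ C}. Closed sets containing A: {1, 2, 3}.
Intersecting these: cl(A) = {1, 2, 3}.
∂A = cl(A) ∖ int(A) = {1, 2, 3} ∖ {3} = {1, 2}.


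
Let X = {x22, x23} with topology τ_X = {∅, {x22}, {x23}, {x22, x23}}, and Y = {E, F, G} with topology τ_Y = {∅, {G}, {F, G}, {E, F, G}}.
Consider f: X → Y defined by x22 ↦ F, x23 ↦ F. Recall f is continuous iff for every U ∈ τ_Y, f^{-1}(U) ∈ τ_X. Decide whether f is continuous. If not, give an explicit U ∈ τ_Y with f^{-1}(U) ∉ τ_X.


f IS continuous.

Compute f^{-1}(U) for each U ∈ τ_Y:
  U = ∅: f^{-1}(U) = ∅ ∈ τ_X ✓.
  U = {G}: f^{-1}(U) = ∅ ∈ τ_X ✓.
  U = {F, G}: f^{-1}(U) = {x22, x23} ∈ τ_X ✓.
  U = {E, F, G}: f^{-1}(U) = {x22, x23} ∈ τ_X ✓.
Every preimage lies in τ_X, so f IS continuous.


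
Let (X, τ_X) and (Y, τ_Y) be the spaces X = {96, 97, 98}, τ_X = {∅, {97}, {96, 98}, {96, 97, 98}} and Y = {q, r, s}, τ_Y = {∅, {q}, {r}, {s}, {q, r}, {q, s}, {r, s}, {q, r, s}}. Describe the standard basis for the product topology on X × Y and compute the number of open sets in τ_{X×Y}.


Basis B = {∅ × ∅, {97} × {q}, {97} × {r}, {97} × {s}, {96, 98} × {q}, {96, 98} × {r}, {96, 98} × {s}, {97} × {q, r}, {97} × {q, s}, {97} × {r, s}, {96, 97, 98} × {q}, {96, 97, 98} × {r}, {96, 97, 98} × {s}, {97} × {q, r, s}, {96, 98} × {q, r}, {96, 98} × {q, s}, {96, 98} × {r, s}, {96, 98} × {q, r, s}, {96, 97, 98} × {q, r}, {96, 97, 98} × {q, s}, {96, 97, 98} × {r, s}, {96, 97, 98} × {q, r, s}}; |τ_{X×Y}| = 64.

Enumerate products U × V with U ∈ τ_X, V ∈ τ_Y (deduplicated):
  ∅ × ∅ = {} (∅)
  {97} × {q} = {(97,q)}
  {97} × {r} = {(97,r)}
  {97} × {s} = {(97,s)}
  {96, 98} × {q} = {(96,q), (98,q)}
  {96, 98} × {r} = {(96,r), (98,r)}
  {96, 98} × {s} = {(96,s), (98,s)}
  {97} × {q, r} = {(97,q), (97,r)}
  {97} × {q, s} = {(97,q), (97,s)}
  {97} × {r, s} = {(97,r), (97,s)}
  {96, 97, 98} × {q} = {(96,q), (97,q), (98,q)}
  {96, 97, 98} × {r} = {(96,r), (97,r), (98,r)}
  {96, 97, 98} × {s} = {(96,s), (97,s), (98,s)}
  {97} × {q, r, s} = {(97,q), (97,r), (97,s)}
  {96, 98} × {q, r} = {(96,q), (96,r), (98,q), (98,r)}
  {96, 98} × {q, s} = {(96,q), (96,s), (98,q), (98,s)}
  {96, 98} × {r, s} = {(96,r), (96,s), (98,r), (98,s)}
  {96, 98} × {q, r, s} = {(96,q), (96,r), (96,s), (98,q), (98,r), (98,s)}
  {96, 97, 98} × {q, r} = {(96,q), (96,r), (97,q), (97,r), (98,q), (98,r)}
  {96, 97, 98} × {q, s} = {(96,q), (96,s), (97,q), (97,s), (98,q), (98,s)}
  {96, 97, 98} × {r, s} = {(96,r), (96,s), (97,r), (97,s), (98,r), (98,s)}
  {96, 97, 98} × {q, r, s} = {(96,q), (96,r), (96,s), (97,q), (97,r), (97,s), (98,q), (98,r), (98,s)}
These 22 distinct sets form the basis B.
Close under arbitrary unions to get τ_{X×Y}; counting gives |τ_{X×Y}| = 64.


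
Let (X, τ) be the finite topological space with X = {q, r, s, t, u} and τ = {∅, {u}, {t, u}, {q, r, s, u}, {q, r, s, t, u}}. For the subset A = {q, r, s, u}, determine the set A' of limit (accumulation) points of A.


A' = {q, r, s, t}

For each x ∈ X, list the open sets U ∈ τ with x ∈ U, then check whether U ∩ (A ∖ {x}) ≠ ∅ for every such U.
  x = q: opens ∋ x are {q, r, s, u}, {q, r, s, t, u}; each meets A ∖ {q}, so x IS a limit point.
  x = r: opens ∋ x are {q, r, s, u}, {q, r, s, t, u}; each meets A ∖ {r}, so x IS a limit point.
  x = s: opens ∋ x are {q, r, s, u}, {q, r, s, t, u}; each meets A ∖ {s}, so x IS a limit point.
  x = t: opens ∋ x are {t, u}, {q, r, s, t, u}; each meets A ∖ {t}, so x IS a limit point.
  x = u: open {u} ∋ x has {u} ∩ (A ∖ {u}) = ∅, so x is NOT a limit point.
Collecting: A' = {q, r, s, t}.


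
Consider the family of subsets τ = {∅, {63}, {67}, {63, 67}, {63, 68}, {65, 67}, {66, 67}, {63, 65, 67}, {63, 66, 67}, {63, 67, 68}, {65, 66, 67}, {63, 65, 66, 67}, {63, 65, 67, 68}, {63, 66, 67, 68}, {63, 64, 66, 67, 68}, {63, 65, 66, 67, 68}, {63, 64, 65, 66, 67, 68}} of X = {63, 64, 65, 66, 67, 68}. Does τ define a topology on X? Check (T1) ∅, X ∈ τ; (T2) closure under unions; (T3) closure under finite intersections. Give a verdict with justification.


τ IS a topology on X.

Axiom (T1): ∅ ∈ τ? Yes; X ∈ τ? Yes.
Axiom (T2/T3): check pairwise unions and intersections of members of τ.
All pairwise intersections and unions checked — each lies in τ. Therefore τ satisfies (T1), (T2), (T3): it IS a topology on X.


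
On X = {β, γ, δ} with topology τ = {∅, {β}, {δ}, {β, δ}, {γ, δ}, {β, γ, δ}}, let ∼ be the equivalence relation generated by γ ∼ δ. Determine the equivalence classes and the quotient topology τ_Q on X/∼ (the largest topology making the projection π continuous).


X/∼ = {[β], [γ=δ]}; |τ_Q| = 4.

Equivalence classes: [β], [γ=δ].
Quotient map π: X → X/∼ sends β ↦ [β], γ ↦ [γ=δ], δ ↦ [γ=δ].
For each subset V ⊆ X/∼, compute π^{-1}(V) ⊆ X and check whether π^{-1}(V) ∈ τ. V is open in τ_Q iff π^{-1}(V) ∈ τ.
  V = {}: π^{-1}(V) = ∅ ∈ τ ✓.
  V = {[β]}: π^{-1}(V) = {β} ∈ τ ✓.
  V = {[γ=δ]}: π^{-1}(V) = {γ, δ} ∈ τ ✓.
  V = {[β], [γ=δ]}: π^{-1}(V) = {β, γ, δ} ∈ τ ✓.
Open sets in the quotient: τ_Q = {{}, {[β]}, {[γ=δ]}, {[β], [γ=δ]}} (4 elements).


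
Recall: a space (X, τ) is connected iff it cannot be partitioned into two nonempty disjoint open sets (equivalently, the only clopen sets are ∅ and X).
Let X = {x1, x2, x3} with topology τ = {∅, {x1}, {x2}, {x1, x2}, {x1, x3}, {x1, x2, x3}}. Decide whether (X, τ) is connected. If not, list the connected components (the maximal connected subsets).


(X, τ) is disconnected; components = [{x2}, {x1, x3}].

Find clopen sets (U ∈ τ with X ∖ U ∈ τ):
  U = ∅, X ∖ U = {x1, x2, x3} — both open, so U is clopen.
  U = {x2}, X ∖ U = {x1, x3} — both open, so U is clopen.
  U = {x1, x3}, X ∖ U = {x2} — both open, so U is clopen.
  U = {x1, x2, x3}, X ∖ U = ∅ — both open, so U is clopen.
Nontrivial clopen(s) exist: e.g. {x2}. So (X, τ) is disconnected.
Compute connected components by grouping points that agree on all clopens:
  component: {x2}
  component: {x1, x3}


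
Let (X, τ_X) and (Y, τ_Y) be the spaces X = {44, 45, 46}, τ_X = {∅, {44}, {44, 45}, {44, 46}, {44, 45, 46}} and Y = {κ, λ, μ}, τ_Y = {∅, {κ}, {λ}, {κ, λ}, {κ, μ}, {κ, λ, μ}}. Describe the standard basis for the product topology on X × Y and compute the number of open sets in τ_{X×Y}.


Basis B = {∅ × ∅, {44} × {κ}, {44} × {λ}, {44} × {κ, λ}, {44} × {κ, μ}, {44, 45} × {κ}, {44, 46} × {κ}, {44, 45} × {λ}, {44, 46} × {λ}, {44} × {κ, λ, μ}, {44, 45, 46} × {κ}, {44, 45, 46} × {λ}, {44, 45} × {κ, λ}, {44, 46} × {κ, λ}, {44, 45} × {κ, μ}, {44, 46} × {κ, μ}, {44, 45} × {κ, λ, μ}, {44, 46} × {κ, λ, μ}, {44, 45, 46} × {κ, λ}, {44, 45, 46} × {κ, μ}, {44, 45, 46} × {κ, λ, μ}}; |τ_{X×Y}| = 70.

Enumerate products U × V with U ∈ τ_X, V ∈ τ_Y (deduplicated):
  ∅ × ∅ = {} (∅)
  {44} × {κ} = {(44,κ)}
  {44} × {λ} = {(44,λ)}
  {44} × {κ, λ} = {(44,κ), (44,λ)}
  {44} × {κ, μ} = {(44,κ), (44,μ)}
  {44, 45} × {κ} = {(44,κ), (45,κ)}
  {44, 46} × {κ} = {(44,κ), (46,κ)}
  {44, 45} × {λ} = {(44,λ), (45,λ)}
  {44, 46} × {λ} = {(44,λ), (46,λ)}
  {44} × {κ, λ, μ} = {(44,κ), (44,λ), (44,μ)}
  {44, 45, 46} × {κ} = {(44,κ), (45,κ), (46,κ)}
  {44, 45, 46} × {λ} = {(44,λ), (45,λ), (46,λ)}
  {44, 45} × {κ, λ} = {(44,κ), (44,λ), (45,κ), (45,λ)}
  {44, 46} × {κ, λ} = {(44,κ), (44,λ), (46,κ), (46,λ)}
  {44, 45} × {κ, μ} = {(44,κ), (44,μ), (45,κ), (45,μ)}
  {44, 46} × {κ, μ} = {(44,κ), (44,μ), (46,κ), (46,μ)}
  {44, 45} × {κ, λ, μ} = {(44,κ), (44,λ), (44,μ), (45,κ), (45,λ), (45,μ)}
  {44, 46} × {κ, λ, μ} = {(44,κ), (44,λ), (44,μ), (46,κ), (46,λ), (46,μ)}
  {44, 45, 46} × {κ, λ} = {(44,κ), (44,λ), (45,κ), (45,λ), (46,κ), (46,λ)}
  {44, 45, 46} × {κ, μ} = {(44,κ), (44,μ), (45,κ), (45,μ), (46,κ), (46,μ)}
  {44, 45, 46} × {κ, λ, μ} = {(44,κ), (44,λ), (44,μ), (45,κ), (45,λ), (45,μ), (46,κ), (46,λ), (46,μ)}
These 21 distinct sets form the basis B.
Close under arbitrary unions to get τ_{X×Y}; counting gives |τ_{X×Y}| = 70.


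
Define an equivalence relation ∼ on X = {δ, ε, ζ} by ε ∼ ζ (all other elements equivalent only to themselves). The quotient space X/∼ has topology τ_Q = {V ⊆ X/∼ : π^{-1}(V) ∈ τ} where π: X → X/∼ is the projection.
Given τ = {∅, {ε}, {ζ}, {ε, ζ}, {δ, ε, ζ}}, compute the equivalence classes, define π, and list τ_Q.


X/∼ = {[δ], [ε=ζ]}; |τ_Q| = 3.

Equivalence classes: [δ], [ε=ζ].
Quotient map π: X → X/∼ sends δ ↦ [δ], ε ↦ [ε=ζ], ζ ↦ [ε=ζ].
For each subset V ⊆ X/∼, compute π^{-1}(V) ⊆ X and check whether π^{-1}(V) ∈ τ. V is open in τ_Q iff π^{-1}(V) ∈ τ.
  V = {}: π^{-1}(V) = ∅ ∈ τ ✓.
  V = {[δ]}: π^{-1}(V) = {δ} ∉ τ ✗.
  V = {[ε=ζ]}: π^{-1}(V) = {ε, ζ} ∈ τ ✓.
  V = {[δ], [ε=ζ]}: π^{-1}(V) = {δ, ε, ζ} ∈ τ ✓.
Open sets in the quotient: τ_Q = {{}, {[ε=ζ]}, {[δ], [ε=ζ]}} (3 elements).


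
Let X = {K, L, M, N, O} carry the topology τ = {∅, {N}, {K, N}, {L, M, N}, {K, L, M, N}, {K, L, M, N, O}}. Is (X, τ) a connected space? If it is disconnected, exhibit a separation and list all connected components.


(X, τ) is connected.

Find clopen sets (U ∈ τ with X ∖ U ∈ τ):
  U = ∅, X ∖ U = {K, L, M, N, O} — both open, so U is clopen.
  U = {K, L, M, N, O}, X ∖ U = ∅ — both open, so U is clopen.
Only trivial clopens (∅ and X) exist, so (X, τ) is connected.
Compute connected components by grouping points that agree on all clopens:
  component: {K, L, M, N, O}


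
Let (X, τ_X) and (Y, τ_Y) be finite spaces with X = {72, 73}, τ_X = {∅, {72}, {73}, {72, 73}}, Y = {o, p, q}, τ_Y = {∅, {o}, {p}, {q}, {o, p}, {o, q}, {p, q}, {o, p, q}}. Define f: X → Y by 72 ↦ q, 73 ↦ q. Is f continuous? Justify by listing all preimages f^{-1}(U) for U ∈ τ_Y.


f IS continuous.

Compute f^{-1}(U) for each U ∈ τ_Y:
  U = ∅: f^{-1}(U) = ∅ ∈ τ_X ✓.
  U = {o}: f^{-1}(U) = ∅ ∈ τ_X ✓.
  U = {p}: f^{-1}(U) = ∅ ∈ τ_X ✓.
  U = {q}: f^{-1}(U) = {72, 73} ∈ τ_X ✓.
  U = {o, p}: f^{-1}(U) = ∅ ∈ τ_X ✓.
  U = {o, q}: f^{-1}(U) = {72, 73} ∈ τ_X ✓.
  U = {p, q}: f^{-1}(U) = {72, 73} ∈ τ_X ✓.
  U = {o, p, q}: f^{-1}(U) = {72, 73} ∈ τ_X ✓.
Every preimage lies in τ_X, so f IS continuous.


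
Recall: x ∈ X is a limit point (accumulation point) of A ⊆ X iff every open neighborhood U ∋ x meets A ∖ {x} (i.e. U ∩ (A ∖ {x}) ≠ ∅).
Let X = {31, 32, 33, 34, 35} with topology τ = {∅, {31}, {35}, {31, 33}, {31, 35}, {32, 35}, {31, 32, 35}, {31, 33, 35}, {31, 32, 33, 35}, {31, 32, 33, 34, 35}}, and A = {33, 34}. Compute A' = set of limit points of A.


A' = {34}

For each x ∈ X, list the open sets U ∈ τ with x ∈ U, then check whether U ∩ (A ∖ {x}) ≠ ∅ for every such U.
  x = 31: open {31} ∋ x has {31} ∩ (A ∖ {31}) = ∅, so x is NOT a limit point.
  x = 32: open {32, 35} ∋ x has {32, 35} ∩ (A ∖ {32}) = ∅, so x is NOT a limit point.
  x = 33: open {31, 33} ∋ x has {31, 33} ∩ (A ∖ {33}) = ∅, so x is NOT a limit point.
  x = 34: opens ∋ x are {31, 32, 33, 34, 35}; each meets A ∖ {34}, so x IS a limit point.
  x = 35: open {35} ∋ x has {35} ∩ (A ∖ {35}) = ∅, so x is NOT a limit point.
Collecting: A' = {34}.


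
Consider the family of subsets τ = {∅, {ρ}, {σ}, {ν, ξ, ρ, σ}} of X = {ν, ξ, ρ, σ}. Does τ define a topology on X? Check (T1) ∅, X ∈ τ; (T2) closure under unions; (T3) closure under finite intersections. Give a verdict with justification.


τ is NOT a topology on X.

Axiom (T1): ∅ ∈ τ? Yes; X ∈ τ? Yes.
Axiom (T2/T3): check pairwise unions and intersections of members of τ.
Counterexample for (T2): {ρ} ∪ {σ} = {ρ, σ} ∉ τ. Therefore τ is NOT a topology.


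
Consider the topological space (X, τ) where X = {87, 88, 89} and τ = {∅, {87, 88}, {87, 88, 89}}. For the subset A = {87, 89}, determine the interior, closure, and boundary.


int(A) = ∅, cl(A) = {87, 88, 89}, ∂A = {87, 88, 89}.

Closed sets in (X, τ) are complements of opens:
  closed(X, τ) = {∅, {89}, {87, 88, 89}}.
int(A) = ⋃ {U ∈ τ : U ⊆ A}. Opens contained in A: ∅.
Taking the union of these: int(A) = ∅.
cl(A) = ⋂ {C closed : A ⊆ C}. Closed sets containing A: {87, 88, 89}.
Intersecting these: cl(A) = {87, 88, 89}.
∂A = cl(A) ∖ int(A) = {87, 88, 89} ∖ ∅ = {87, 88, 89}.


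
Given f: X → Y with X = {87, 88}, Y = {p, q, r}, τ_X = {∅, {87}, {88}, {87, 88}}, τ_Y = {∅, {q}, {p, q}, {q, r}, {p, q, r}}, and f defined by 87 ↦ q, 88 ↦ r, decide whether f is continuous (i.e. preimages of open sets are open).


f IS continuous.

Compute f^{-1}(U) for each U ∈ τ_Y:
  U = ∅: f^{-1}(U) = ∅ ∈ τ_X ✓.
  U = {q}: f^{-1}(U) = {87} ∈ τ_X ✓.
  U = {p, q}: f^{-1}(U) = {87} ∈ τ_X ✓.
  U = {q, r}: f^{-1}(U) = {87, 88} ∈ τ_X ✓.
  U = {p, q, r}: f^{-1}(U) = {87, 88} ∈ τ_X ✓.
Every preimage lies in τ_X, so f IS continuous.


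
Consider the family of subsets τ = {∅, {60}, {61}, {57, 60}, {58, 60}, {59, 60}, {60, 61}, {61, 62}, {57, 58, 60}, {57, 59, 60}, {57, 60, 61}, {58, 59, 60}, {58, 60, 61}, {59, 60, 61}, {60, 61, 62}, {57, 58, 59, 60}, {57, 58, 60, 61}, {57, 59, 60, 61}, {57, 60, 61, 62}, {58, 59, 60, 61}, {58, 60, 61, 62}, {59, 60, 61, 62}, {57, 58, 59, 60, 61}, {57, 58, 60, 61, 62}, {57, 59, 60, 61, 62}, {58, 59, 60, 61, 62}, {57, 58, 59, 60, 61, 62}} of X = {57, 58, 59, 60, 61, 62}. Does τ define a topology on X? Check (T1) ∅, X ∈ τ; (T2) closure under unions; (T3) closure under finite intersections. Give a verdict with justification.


τ IS a topology on X.

Axiom (T1): ∅ ∈ τ? Yes; X ∈ τ? Yes.
Axiom (T2/T3): check pairwise unions and intersections of members of τ.
All pairwise intersections and unions checked — each lies in τ. Therefore τ satisfies (T1), (T2), (T3): it IS a topology on X.


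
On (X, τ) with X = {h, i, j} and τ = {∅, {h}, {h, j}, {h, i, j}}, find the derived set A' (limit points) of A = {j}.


A' = {i}

For each x ∈ X, list the open sets U ∈ τ with x ∈ U, then check whether U ∩ (A ∖ {x}) ≠ ∅ for every such U.
  x = h: open {h} ∋ x has {h} ∩ (A ∖ {h}) = ∅, so x is NOT a limit point.
  x = i: opens ∋ x are {h, i, j}; each meets A ∖ {i}, so x IS a limit point.
  x = j: open {h, j} ∋ x has {h, j} ∩ (A ∖ {j}) = ∅, so x is NOT a limit point.
Collecting: A' = {i}.


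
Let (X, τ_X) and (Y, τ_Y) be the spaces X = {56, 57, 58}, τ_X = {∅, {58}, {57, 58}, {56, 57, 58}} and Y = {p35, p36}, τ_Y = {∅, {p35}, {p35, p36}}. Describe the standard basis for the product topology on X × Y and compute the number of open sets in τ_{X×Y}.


Basis B = {∅ × ∅, {58} × {p35}, {57, 58} × {p35}, {58} × {p35, p36}, {56, 57, 58} × {p35}, {57, 58} × {p35, p36}, {56, 57, 58} × {p35, p36}}; |τ_{X×Y}| = 10.

Enumerate products U × V with U ∈ τ_X, V ∈ τ_Y (deduplicated):
  ∅ × ∅ = {} (∅)
  {58} × {p35} = {(58,p35)}
  {57, 58} × {p35} = {(57,p35), (58,p35)}
  {58} × {p35, p36} = {(58,p35), (58,p36)}
  {56, 57, 58} × {p35} = {(56,p35), (57,p35), (58,p35)}
  {57, 58} × {p35, p36} = {(57,p35), (57,p36), (58,p35), (58,p36)}
  {56, 57, 58} × {p35, p36} = {(56,p35), (56,p36), (57,p35), (57,p36), (58,p35), (58,p36)}
These 7 distinct sets form the basis B.
Close under arbitrary unions to get τ_{X×Y}; counting gives |τ_{X×Y}| = 10.


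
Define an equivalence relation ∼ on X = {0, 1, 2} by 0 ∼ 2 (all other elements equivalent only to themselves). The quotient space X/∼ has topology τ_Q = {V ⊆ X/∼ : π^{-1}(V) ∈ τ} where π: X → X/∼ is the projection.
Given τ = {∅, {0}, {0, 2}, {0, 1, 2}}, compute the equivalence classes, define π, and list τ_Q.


X/∼ = {[0=2], [1]}; |τ_Q| = 3.

Equivalence classes: [0=2], [1].
Quotient map π: X → X/∼ sends 0 ↦ [0=2], 1 ↦ [1], 2 ↦ [0=2].
For each subset V ⊆ X/∼, compute π^{-1}(V) ⊆ X and check whether π^{-1}(V) ∈ τ. V is open in τ_Q iff π^{-1}(V) ∈ τ.
  V = {}: π^{-1}(V) = ∅ ∈ τ ✓.
  V = {[0=2]}: π^{-1}(V) = {0, 2} ∈ τ ✓.
  V = {[1]}: π^{-1}(V) = {1} ∉ τ ✗.
  V = {[0=2], [1]}: π^{-1}(V) = {0, 1, 2} ∈ τ ✓.
Open sets in the quotient: τ_Q = {{}, {[0=2]}, {[0=2], [1]}} (3 elements).


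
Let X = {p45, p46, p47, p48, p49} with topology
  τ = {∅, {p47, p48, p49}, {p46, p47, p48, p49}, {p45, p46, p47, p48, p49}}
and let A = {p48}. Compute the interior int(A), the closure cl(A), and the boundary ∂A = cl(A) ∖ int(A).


int(A) = ∅, cl(A) = {p45, p46, p47, p48, p49}, ∂A = {p45, p46, p47, p48, p49}.

Closed sets in (X, τ) are complements of opens:
  closed(X, τ) = {∅, {p45}, {p45, p46}, {p45, p46, p47, p48, p49}}.
int(A) = ⋃ {U ∈ τ : U ⊆ A}. Opens contained in A: ∅.
Taking the union of these: int(A) = ∅.
cl(A) = ⋂ {C closed : A ⊆ C}. Closed sets containing A: {p45, p46, p47, p48, p49}.
Intersecting these: cl(A) = {p45, p46, p47, p48, p49}.
∂A = cl(A) ∖ int(A) = {p45, p46, p47, p48, p49} ∖ ∅ = {p45, p46, p47, p48, p49}.


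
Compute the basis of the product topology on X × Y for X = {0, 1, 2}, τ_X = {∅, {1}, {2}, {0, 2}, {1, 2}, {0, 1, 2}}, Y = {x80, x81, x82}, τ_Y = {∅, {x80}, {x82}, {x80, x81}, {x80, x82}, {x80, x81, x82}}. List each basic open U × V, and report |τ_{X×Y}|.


Basis B = {∅ × ∅, {1} × {x80}, {1} × {x82}, {2} × {x80}, {2} × {x82}, {0, 2} × {x80}, {0, 2} × {x82}, {1} × {x80, x81}, {1} × {x80, x82}, {1, 2} × {x80}, {1, 2} × {x82}, {2} × {x80, x81}, {2} × {x80, x82}, {0, 1, 2} × {x80}, {0, 1, 2} × {x82}, {1} × {x80, x81, x82}, {2} × {x80, x81, x82}, {0, 2} × {x80, x81}, {0, 2} × {x80, x82}, {1, 2} × {x80, x81}, {1, 2} × {x80, x82}, {0, 2} × {x80, x81, x82}, {0, 1, 2} × {x80, x81}, {0, 1, 2} × {x80, x82}, {1, 2} × {x80, x81, x82}, {0, 1, 2} × {x80, x81, x82}}; |τ_{X×Y}| = 108.

Enumerate products U × V with U ∈ τ_X, V ∈ τ_Y (deduplicated):
  ∅ × ∅ = {} (∅)
  {1} × {x80} = {(1,x80)}
  {1} × {x82} = {(1,x82)}
  {2} × {x80} = {(2,x80)}
  {2} × {x82} = {(2,x82)}
  {0, 2} × {x80} = {(0,x80), (2,x80)}
  {0, 2} × {x82} = {(0,x82), (2,x82)}
  {1} × {x80, x81} = {(1,x80), (1,x81)}
  {1} × {x80, x82} = {(1,x80), (1,x82)}
  {1, 2} × {x80} = {(1,x80), (2,x80)}
  {1, 2} × {x82} = {(1,x82), (2,x82)}
  {2} × {x80, x81} = {(2,x80), (2,x81)}
  {2} × {x80, x82} = {(2,x80), (2,x82)}
  {0, 1, 2} × {x80} = {(0,x80), (1,x80), (2,x80)}
  {0, 1, 2} × {x82} = {(0,x82), (1,x82), (2,x82)}
  {1} × {x80, x81, x82} = {(1,x80), (1,x81), (1,x82)}
  {2} × {x80, x81, x82} = {(2,x80), (2,x81), (2,x82)}
  {0, 2} × {x80, x81} = {(0,x80), (0,x81), (2,x80), (2,x81)}
  {0, 2} × {x80, x82} = {(0,x80), (0,x82), (2,x80), (2,x82)}
  {1, 2} × {x80, x81} = {(1,x80), (1,x81), (2,x80), (2,x81)}
  {1, 2} × {x80, x82} = {(1,x80), (1,x82), (2,x80), (2,x82)}
  {0, 2} × {x80, x81, x82} = {(0,x80), (0,x81), (0,x82), (2,x80), (2,x81), (2,x82)}
  {0, 1, 2} × {x80, x81} = {(0,x80), (0,x81), (1,x80), (1,x81), (2,x80), (2,x81)}
  {0, 1, 2} × {x80, x82} = {(0,x80), (0,x82), (1,x80), (1,x82), (2,x80), (2,x82)}
  {1, 2} × {x80, x81, x82} = {(1,x80), (1,x81), (1,x82), (2,x80), (2,x81), (2,x82)}
  {0, 1, 2} × {x80, x81, x82} = {(0,x80), (0,x81), (0,x82), (1,x80), (1,x81), (1,x82), (2,x80), (2,x81), (2,x82)}
These 26 distinct sets form the basis B.
Close under arbitrary unions to get τ_{X×Y}; counting gives |τ_{X×Y}| = 108.


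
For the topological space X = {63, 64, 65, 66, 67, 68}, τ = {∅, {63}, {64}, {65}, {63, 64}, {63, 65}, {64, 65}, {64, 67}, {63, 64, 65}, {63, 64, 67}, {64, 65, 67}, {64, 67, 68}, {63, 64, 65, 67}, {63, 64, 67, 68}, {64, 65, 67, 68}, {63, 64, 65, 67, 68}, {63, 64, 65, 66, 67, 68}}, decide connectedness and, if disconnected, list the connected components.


(X, τ) is connected.

Find clopen sets (U ∈ τ with X ∖ U ∈ τ):
  U = ∅, X ∖ U = {63, 64, 65, 66, 67, 68} — both open, so U is clopen.
  U = {63, 64, 65, 66, 67, 68}, X ∖ U = ∅ — both open, so U is clopen.
Only trivial clopens (∅ and X) exist, so (X, τ) is connected.
Compute connected components by grouping points that agree on all clopens:
  component: {63, 64, 65, 66, 67, 68}


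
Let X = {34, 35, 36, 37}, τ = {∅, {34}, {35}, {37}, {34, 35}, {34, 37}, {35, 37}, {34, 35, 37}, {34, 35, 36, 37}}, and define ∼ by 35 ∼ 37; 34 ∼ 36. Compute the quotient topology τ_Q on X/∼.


X/∼ = {[34=36], [35=37]}; |τ_Q| = 3.

Equivalence classes: [34=36], [35=37].
Quotient map π: X → X/∼ sends 34 ↦ [34=36], 35 ↦ [35=37], 36 ↦ [34=36], 37 ↦ [35=37].
For each subset V ⊆ X/∼, compute π^{-1}(V) ⊆ X and check whether π^{-1}(V) ∈ τ. V is open in τ_Q iff π^{-1}(V) ∈ τ.
  V = {}: π^{-1}(V) = ∅ ∈ τ ✓.
  V = {[34=36]}: π^{-1}(V) = {34, 36} ∉ τ ✗.
  V = {[35=37]}: π^{-1}(V) = {35, 37} ∈ τ ✓.
  V = {[34=36], [35=37]}: π^{-1}(V) = {34, 35, 36, 37} ∈ τ ✓.
Open sets in the quotient: τ_Q = {{}, {[35=37]}, {[34=36], [35=37]}} (3 elements).


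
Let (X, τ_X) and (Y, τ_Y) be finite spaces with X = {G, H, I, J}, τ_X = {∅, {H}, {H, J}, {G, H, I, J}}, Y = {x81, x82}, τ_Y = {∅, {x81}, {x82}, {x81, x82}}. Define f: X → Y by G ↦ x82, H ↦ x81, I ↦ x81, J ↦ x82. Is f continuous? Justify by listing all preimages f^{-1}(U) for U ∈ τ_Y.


f is NOT continuous.

Compute f^{-1}(U) for each U ∈ τ_Y:
  U = ∅: f^{-1}(U) = ∅ ∈ τ_X ✓.
  U = {x81}: f^{-1}(U) = {H, I} ∉ τ_X ✗.
  U = {x82}: f^{-1}(U) = {G, J} ∉ τ_X ✗.
  U = {x81, x82}: f^{-1}(U) = {G, H, I, J} ∈ τ_X ✓.
Found U = {x81} with f^{-1}(U) = {H, I} not in τ_X. Therefore f is NOT continuous.


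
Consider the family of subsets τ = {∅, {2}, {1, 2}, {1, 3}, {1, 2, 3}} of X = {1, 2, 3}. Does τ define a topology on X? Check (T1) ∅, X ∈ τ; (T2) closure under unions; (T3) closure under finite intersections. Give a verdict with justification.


τ is NOT a topology on X.

Axiom (T1): ∅ ∈ τ? Yes; X ∈ τ? Yes.
Axiom (T2/T3): check pairwise unions and intersections of members of τ.
Counterexample for (T3): {1, 2} ∩ {1, 3} = {1} ∉ τ. Therefore τ is NOT a topology.


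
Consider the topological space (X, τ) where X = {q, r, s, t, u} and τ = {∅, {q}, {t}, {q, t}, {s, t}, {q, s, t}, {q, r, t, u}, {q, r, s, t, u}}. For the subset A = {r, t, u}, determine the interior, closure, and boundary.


int(A) = {t}, cl(A) = {r, s, t, u}, ∂A = {r, s, u}.

Closed sets in (X, τ) are complements of opens:
  closed(X, τ) = {∅, {s}, {r, u}, {q, r, u}, {r, s, u}, {q, r, s, u}, {r, s, t, u}, {q, r, s, t, u}}.
int(A) = ⋃ {U ∈ τ : U ⊆ A}. Opens contained in A: ∅, {t}.
Taking the union of these: int(A) = {t}.
cl(A) = ⋂ {C closed : A ⊆ C}. Closed sets containing A: {r, s, t, u}, {q, r, s, t, u}.
Intersecting these: cl(A) = {r, s, t, u}.
∂A = cl(A) ∖ int(A) = {r, s, t, u} ∖ {t} = {r, s, u}.
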